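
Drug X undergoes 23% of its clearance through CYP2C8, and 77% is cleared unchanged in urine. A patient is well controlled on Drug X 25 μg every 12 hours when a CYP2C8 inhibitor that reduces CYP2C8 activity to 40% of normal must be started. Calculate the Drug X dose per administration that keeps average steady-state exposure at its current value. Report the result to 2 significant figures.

22 μg

The CYP2C8 pathway (23% of clearance) is reduced to 0.4× activity: 0.23 × 0.4 = 0.092.
Non-CYP routes (77%) are unchanged.
CL_new/CL_old = 0.092 + 0.77 = 0.862.
Css,avg = (dose rate)/CL, so holding Css fixed requires dose ∝ CL: 25 × 0.862 = 22 μg.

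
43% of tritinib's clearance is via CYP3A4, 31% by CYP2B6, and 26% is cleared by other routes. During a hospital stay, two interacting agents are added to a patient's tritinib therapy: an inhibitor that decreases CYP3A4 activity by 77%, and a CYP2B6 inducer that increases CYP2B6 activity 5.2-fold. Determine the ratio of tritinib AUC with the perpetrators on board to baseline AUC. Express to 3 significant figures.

CYP3A4: 0.43 × 0.23 = 0.0989
CYP2B6: 0.31 × 5.2 = 1.612
Other: 0.26 (unchanged)
CL_new/CL_old = 0.0989 + 1.612 + 0.26 = 1.9709.
Because AUC varies inversely with clearance, the combined effect is 1 / 1.9709 = 0.507.

0.507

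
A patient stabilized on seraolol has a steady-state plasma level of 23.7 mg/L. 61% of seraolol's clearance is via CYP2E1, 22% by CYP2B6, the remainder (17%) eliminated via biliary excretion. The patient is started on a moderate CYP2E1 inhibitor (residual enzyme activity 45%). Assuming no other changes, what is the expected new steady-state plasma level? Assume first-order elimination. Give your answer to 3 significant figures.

CYP2E1: 0.61 × 0.45 = 0.2745
CYP2B6: 0.22 (unchanged)
Other: 0.17 (unchanged)
New clearance relative to baseline: 0.2745 + 0.22 + 0.17 = 0.6645.
Steady-state plasma level ∝ 1/CL, so new value = 23.7 / 0.6645 = 35.7 mg/L.

35.7 mg/L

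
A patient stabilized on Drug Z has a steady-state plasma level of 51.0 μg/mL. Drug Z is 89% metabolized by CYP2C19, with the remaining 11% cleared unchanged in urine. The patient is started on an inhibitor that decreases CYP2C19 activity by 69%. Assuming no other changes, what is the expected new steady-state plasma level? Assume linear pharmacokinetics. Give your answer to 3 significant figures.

132 μg/mL

The CYP2C19 pathway (89% of clearance) is reduced to 0.31× activity: 0.89 × 0.31 = 0.2759.
Non-CYP routes (11%) are unchanged.
Relative clearance = 0.2759 + 0.11 = 0.3859.
New steady-state plasma level = baseline ÷ relative clearance = 51.0 / 0.3859 = 132 μg/mL.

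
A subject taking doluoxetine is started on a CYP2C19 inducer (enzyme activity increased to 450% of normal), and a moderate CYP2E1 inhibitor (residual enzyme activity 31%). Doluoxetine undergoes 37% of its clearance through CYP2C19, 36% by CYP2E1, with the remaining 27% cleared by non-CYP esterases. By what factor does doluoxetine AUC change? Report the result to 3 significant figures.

0.489

CYP2C19: 0.37 × 4.5 = 1.665
CYP2E1: 0.36 × 0.31 = 0.1116
Other: 0.27 (unchanged)
New clearance relative to baseline: 1.665 + 0.1116 + 0.27 = 2.0466.
Because AUC varies inversely with clearance, the combined effect is 1 / 2.0466 = 0.489.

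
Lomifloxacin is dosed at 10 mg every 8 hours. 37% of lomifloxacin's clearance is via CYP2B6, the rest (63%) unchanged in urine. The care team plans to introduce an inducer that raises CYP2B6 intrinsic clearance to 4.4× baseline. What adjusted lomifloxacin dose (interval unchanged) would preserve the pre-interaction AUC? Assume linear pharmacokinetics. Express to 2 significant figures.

23 mg

The CYP2B6 pathway (37% of clearance) increases to 4.4× activity: 0.37 × 4.4 = 1.628.
The remaining 63% of clearance is unaffected.
Relative clearance = 1.628 + 0.63 = 2.258.
Exposure is unchanged when dose changes in proportion to clearance. New dose = 10 mg × 2.258 = 23 mg.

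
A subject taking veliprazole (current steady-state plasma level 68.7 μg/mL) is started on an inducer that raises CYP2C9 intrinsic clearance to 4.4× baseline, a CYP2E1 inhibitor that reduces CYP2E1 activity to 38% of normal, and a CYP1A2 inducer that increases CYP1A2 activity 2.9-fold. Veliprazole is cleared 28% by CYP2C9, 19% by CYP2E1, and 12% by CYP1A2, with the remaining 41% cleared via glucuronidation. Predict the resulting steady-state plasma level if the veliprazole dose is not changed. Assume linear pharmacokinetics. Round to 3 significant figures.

The CYP2C9 pathway (28% of clearance) is boosted to 4.4× activity: 0.28 × 4.4 = 1.232.
The CYP2E1 pathway (19% of clearance) drops to 0.38× activity: 0.19 × 0.38 = 0.0722.
The CYP1A2 pathway (12% of clearance) rises to 2.9× activity: 0.12 × 2.9 = 0.348.
The remaining 41% of clearance is unaffected.
New clearance relative to baseline: 1.232 + 0.0722 + 0.348 + 0.41 = 2.0622.
New steady-state plasma level = 68.7 / 2.0622 = 33.3 μg/mL (concentration scales inversely with clearance).

33.3 μg/mL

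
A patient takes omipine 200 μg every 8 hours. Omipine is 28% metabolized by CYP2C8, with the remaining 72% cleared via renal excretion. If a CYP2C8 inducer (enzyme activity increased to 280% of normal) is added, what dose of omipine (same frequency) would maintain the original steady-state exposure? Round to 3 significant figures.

301 μg

The CYP2C8 pathway (28% of clearance) increases to 2.8× activity: 0.28 × 2.8 = 0.784.
The remaining 72% of clearance is unaffected.
CL_new/CL_old = 0.784 + 0.72 = 1.504.
Exposure is unchanged when dose changes in proportion to clearance. New dose = 200 μg × 1.504 = 301 μg.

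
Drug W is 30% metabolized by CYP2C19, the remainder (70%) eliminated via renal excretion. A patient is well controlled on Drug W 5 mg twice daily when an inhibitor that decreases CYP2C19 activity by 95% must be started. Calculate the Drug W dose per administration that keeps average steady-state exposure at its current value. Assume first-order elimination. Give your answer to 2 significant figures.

CYP2C19: 0.3 × 0.05 = 0.015
Other: 0.7 (unchanged)
CL_new/CL_old = 0.015 + 0.7 = 0.715.
Css,avg = (dose rate)/CL, so holding Css fixed requires dose ∝ CL: 5 × 0.715 = 3.6 mg.

3.6 mg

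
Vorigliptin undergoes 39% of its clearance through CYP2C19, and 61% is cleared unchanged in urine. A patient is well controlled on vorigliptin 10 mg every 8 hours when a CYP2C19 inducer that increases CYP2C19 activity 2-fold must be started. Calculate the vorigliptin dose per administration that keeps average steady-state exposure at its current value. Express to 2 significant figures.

14 mg

The CYP2C19 pathway (39% of clearance) increases to 2× activity: 0.39 × 2 = 0.78.
Non-CYP routes (61%) are unchanged.
CL_new/CL_old = 0.78 + 0.61 = 1.39.
Exposure is unchanged when dose changes in proportion to clearance. New dose = 10 mg × 1.39 = 14 mg.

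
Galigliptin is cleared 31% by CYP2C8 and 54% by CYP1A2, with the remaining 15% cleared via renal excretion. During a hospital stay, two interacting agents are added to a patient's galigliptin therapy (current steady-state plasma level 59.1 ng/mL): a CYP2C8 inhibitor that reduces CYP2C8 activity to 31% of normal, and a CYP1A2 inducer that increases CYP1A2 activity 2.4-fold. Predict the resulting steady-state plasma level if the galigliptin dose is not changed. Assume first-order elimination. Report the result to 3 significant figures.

The CYP2C8 pathway (31% of clearance) falls to 0.31× activity: 0.31 × 0.31 = 0.0961.
The CYP1A2 pathway (54% of clearance) rises to 2.4× activity: 0.54 × 2.4 = 1.296.
The remaining 15% of clearance is unaffected.
New clearance relative to baseline: 0.0961 + 1.296 + 0.15 = 1.5421.
Dividing the baseline by the relative clearance: 59.1 / 1.5421 = 38.3 ng/mL.

38.3 ng/mL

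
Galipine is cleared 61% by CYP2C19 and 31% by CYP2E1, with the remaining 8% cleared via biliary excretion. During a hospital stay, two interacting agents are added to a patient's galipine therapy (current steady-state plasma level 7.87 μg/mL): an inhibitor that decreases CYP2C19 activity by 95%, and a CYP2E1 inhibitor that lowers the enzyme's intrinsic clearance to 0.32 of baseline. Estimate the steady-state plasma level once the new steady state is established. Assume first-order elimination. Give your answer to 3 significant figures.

37.5 μg/mL

CYP2C19: 0.61 × 0.05 = 0.0305
CYP2E1: 0.31 × 0.32 = 0.0992
Other: 0.08 (unchanged)
New clearance relative to baseline: 0.0305 + 0.0992 + 0.08 = 0.2097.
New steady-state plasma level = 7.87 / 0.2097 = 37.5 μg/mL (concentration scales inversely with clearance).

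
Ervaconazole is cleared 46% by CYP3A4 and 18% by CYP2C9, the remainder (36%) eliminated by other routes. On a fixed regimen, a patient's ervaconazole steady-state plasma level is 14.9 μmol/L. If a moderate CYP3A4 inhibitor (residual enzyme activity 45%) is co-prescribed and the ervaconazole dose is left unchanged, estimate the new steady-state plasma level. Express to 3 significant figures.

The CYP3A4 pathway (46% of clearance) falls to 0.45× activity: 0.46 × 0.45 = 0.207.
CYP2C9 (18%) and the residual 36% are unaffected.
New clearance relative to baseline: 0.207 + 0.18 + 0.36 = 0.747.
New steady-state plasma level = baseline ÷ relative clearance = 14.9 / 0.747 = 19.9 μmol/L.

19.9 μmol/L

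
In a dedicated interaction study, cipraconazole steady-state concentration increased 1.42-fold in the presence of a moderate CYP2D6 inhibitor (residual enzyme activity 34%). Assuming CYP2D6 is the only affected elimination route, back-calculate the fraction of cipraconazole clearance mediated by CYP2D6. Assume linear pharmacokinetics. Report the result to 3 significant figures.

0.448

Call the CYP2D6 fraction fm. After the interaction, CL_new/CL_old = fm × 0.34 + (1 − fm).
Steady-state concentration ratio = 1 / (new CL fraction), so new CL fraction = 1 / 1.42 = 0.7042.
fm × 0.34 + 1 − fm = 0.7042  ⇒  fm × (0.34 − 1) = −0.2958  ⇒  fm = 0.448.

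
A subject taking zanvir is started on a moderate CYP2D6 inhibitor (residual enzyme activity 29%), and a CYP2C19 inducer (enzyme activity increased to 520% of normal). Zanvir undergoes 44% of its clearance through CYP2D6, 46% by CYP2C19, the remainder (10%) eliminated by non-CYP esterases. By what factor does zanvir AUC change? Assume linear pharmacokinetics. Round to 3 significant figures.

0.382

The CYP2D6 pathway (44% of clearance) falls to 0.29× activity: 0.44 × 0.29 = 0.1276.
The CYP2C19 pathway (46% of clearance) rises to 5.2× activity: 0.46 × 5.2 = 2.392.
The remaining 10% of clearance is unaffected.
CL_new/CL_old = 0.1276 + 2.392 + 0.1 = 2.6196.
Because AUC varies inversely with clearance, the combined effect is 1 / 2.6196 = 0.382.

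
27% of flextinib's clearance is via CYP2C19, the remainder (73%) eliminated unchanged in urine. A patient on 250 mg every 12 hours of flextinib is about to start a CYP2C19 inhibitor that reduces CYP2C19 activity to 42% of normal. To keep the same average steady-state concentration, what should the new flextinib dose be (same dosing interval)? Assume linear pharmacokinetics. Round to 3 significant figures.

211 mg

The CYP2C19 pathway (27% of clearance) falls to 0.42× activity: 0.27 × 0.42 = 0.1134.
The remaining 73% of clearance is unaffected.
CL_new/CL_old = 0.1134 + 0.73 = 0.8434.
Css,avg = (dose rate)/CL, so holding Css fixed requires dose ∝ CL: 250 × 0.8434 = 211 mg.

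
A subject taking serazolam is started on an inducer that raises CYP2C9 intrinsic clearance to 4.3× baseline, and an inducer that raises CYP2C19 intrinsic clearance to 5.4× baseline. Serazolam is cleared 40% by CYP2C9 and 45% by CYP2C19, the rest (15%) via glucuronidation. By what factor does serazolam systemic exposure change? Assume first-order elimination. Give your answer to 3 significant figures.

0.233

CYP2C9: 0.4 × 4.3 = 1.72
CYP2C19: 0.45 × 5.4 = 2.43
Other: 0.15 (unchanged)
New clearance relative to baseline: 1.72 + 2.43 + 0.15 = 4.3.
Systemic exposure ∝ 1/CL: fold-change = 1 / 4.3 = 0.233.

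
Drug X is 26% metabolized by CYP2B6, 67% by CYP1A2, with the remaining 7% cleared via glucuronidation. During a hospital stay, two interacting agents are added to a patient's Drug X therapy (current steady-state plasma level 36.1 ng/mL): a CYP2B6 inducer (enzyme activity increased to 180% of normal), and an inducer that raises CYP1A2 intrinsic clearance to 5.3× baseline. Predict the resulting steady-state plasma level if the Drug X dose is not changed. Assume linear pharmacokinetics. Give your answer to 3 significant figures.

The CYP2B6 pathway (26% of clearance) rises to 1.8× activity: 0.26 × 1.8 = 0.468.
The CYP1A2 pathway (67% of clearance) rises to 5.3× activity: 0.67 × 5.3 = 3.551.
Non-CYP routes (7%) are unchanged.
Relative clearance = 0.468 + 3.551 + 0.07 = 4.089.
Steady-state plasma level ∝ 1/CL: new value = 36.1 / 4.089 = 8.83 ng/mL.

8.83 ng/mL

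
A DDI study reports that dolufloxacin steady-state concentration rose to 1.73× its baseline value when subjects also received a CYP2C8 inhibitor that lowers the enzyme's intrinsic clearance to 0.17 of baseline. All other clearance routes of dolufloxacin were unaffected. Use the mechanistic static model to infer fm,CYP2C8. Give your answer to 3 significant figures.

0.508

Write x for the fraction cleared via CYP2C8. The observed steady-state concentration change means clearance fell to 1/1.73 = 0.578 of baseline.
Only the CYP2C8 route changed, so 0.578 = x·0.17 + (1 − x), giving x = 0.508.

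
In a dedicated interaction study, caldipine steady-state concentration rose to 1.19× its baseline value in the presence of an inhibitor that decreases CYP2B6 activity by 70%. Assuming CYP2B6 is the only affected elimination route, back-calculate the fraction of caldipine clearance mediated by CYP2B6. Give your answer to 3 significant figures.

0.228

CL'/CL = 1 / 1.19 = 0.8403
0.3·fm + (1 − fm) = 0.8403
fm = (0.8403 − 1) / (0.3 − 1) = 0.228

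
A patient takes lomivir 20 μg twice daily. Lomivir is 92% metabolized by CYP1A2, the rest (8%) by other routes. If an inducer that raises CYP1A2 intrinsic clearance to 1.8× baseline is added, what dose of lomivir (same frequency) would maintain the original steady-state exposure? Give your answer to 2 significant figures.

The CYP1A2 pathway (92% of clearance) is boosted to 1.8× activity: 0.92 × 1.8 = 1.656.
The remaining 8% of clearance is unaffected.
New clearance relative to baseline: 1.656 + 0.08 = 1.736.
Css,avg = (dose rate)/CL, so holding Css fixed requires dose ∝ CL: 20 × 1.736 = 35 μg.

35 μg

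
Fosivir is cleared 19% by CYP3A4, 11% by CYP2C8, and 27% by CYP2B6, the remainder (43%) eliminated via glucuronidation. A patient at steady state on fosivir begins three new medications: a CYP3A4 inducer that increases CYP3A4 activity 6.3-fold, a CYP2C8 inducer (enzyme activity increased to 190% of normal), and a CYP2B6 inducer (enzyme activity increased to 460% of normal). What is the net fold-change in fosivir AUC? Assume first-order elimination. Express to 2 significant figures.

The CYP3A4 pathway (19% of clearance) rises to 6.3× activity: 0.19 × 6.3 = 1.197.
The CYP2C8 pathway (11% of clearance) increases to 1.9× activity: 0.11 × 1.9 = 0.209.
The CYP2B6 pathway (27% of clearance) rises to 4.6× activity: 0.27 × 4.6 = 1.242.
The remaining 43% of clearance is unaffected.
CL_new/CL_old = 1.197 + 0.209 + 1.242 + 0.43 = 3.078.
Net AUC ratio = 1 / 3.078 = 0.32.

0.32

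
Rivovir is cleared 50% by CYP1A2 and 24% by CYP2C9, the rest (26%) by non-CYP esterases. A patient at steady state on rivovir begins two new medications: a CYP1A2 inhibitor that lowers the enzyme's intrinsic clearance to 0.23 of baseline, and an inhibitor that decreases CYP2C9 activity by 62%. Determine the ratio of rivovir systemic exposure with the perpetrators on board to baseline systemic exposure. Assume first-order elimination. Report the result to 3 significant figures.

CYP1A2: 0.5 × 0.23 = 0.115
CYP2C9: 0.24 × 0.38 = 0.0912
Other: 0.26 (unchanged)
Relative clearance = 0.115 + 0.0912 + 0.26 = 0.4662.
Systemic exposure ∝ 1/CL: fold-change = 1 / 0.4662 = 2.15.

2.15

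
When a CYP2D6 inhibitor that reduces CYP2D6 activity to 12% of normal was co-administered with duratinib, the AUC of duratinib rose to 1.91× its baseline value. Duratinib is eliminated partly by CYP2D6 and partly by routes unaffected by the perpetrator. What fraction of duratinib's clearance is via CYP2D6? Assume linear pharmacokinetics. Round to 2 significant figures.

Write x for the fraction cleared via CYP2D6. The observed AUC change means clearance fell to 1/1.91 = 0.5236 of baseline.
Only the CYP2D6 route changed, so 0.5236 = x·0.12 + (1 − x), giving x = 0.54.

0.54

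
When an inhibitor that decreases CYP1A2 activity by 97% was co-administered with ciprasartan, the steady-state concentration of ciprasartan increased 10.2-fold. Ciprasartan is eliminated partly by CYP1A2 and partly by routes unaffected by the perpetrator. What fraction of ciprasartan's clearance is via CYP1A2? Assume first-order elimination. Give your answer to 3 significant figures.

0.930

CL'/CL = 1 / 10.2 = 0.09804
0.03·fm + (1 − fm) = 0.09804
fm = (0.09804 − 1) / (0.03 − 1) = 0.930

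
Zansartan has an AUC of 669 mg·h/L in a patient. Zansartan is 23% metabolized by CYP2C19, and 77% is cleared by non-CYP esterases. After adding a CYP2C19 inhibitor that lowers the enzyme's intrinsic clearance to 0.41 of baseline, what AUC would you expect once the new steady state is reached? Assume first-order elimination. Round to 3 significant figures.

774 mg·h/L

The CYP2C19 pathway (23% of clearance) is reduced to 0.41× activity: 0.23 × 0.41 = 0.0943.
Non-CYP routes (77%) are unchanged.
Relative clearance = 0.0943 + 0.77 = 0.8643.
New AUC = baseline ÷ relative clearance = 669 / 0.8643 = 774 mg·h/L.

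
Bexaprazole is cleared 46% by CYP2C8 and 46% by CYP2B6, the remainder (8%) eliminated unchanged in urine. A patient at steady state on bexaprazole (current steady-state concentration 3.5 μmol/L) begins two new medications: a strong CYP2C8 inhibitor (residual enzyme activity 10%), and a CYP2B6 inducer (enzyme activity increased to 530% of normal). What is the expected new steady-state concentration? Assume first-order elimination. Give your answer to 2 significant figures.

The CYP2C8 pathway (46% of clearance) falls to 0.1× activity: 0.46 × 0.1 = 0.046.
The CYP2B6 pathway (46% of clearance) rises to 5.3× activity: 0.46 × 5.3 = 2.438.
Non-CYP routes (8%) are unchanged.
New clearance relative to baseline: 0.046 + 2.438 + 0.08 = 2.564.
New steady-state concentration = 3.5 / 2.564 = 1.4 μmol/L (concentration scales inversely with clearance).

1.4 μmol/L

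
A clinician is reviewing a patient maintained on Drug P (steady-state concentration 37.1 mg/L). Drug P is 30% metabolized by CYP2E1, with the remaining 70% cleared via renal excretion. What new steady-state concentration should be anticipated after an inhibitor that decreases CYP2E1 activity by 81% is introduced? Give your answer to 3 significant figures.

49.0 mg/L

The CYP2E1 pathway (30% of clearance) drops to 0.19× activity: 0.3 × 0.19 = 0.057.
Non-CYP routes (70%) are unchanged.
New clearance relative to baseline: 0.057 + 0.7 = 0.757.
With dosing unchanged, steady-state concentration scales as 1/CL: 37.1 / 0.757 = 49.0 mg/L.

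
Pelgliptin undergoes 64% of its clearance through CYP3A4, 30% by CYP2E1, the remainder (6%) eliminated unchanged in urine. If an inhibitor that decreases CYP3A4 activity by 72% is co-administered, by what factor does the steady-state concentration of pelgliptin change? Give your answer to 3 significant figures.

1.85

The CYP3A4 pathway (64% of clearance) is reduced to 0.28× activity: 0.64 × 0.28 = 0.1792.
CYP2E1 (30%) and the residual 6% are unaffected.
CL_new/CL_old = 0.1792 + 0.3 + 0.06 = 0.5392.
Steady-state concentration is inversely proportional to clearance, so the fold-change is 1 / 0.5392 = 1.85.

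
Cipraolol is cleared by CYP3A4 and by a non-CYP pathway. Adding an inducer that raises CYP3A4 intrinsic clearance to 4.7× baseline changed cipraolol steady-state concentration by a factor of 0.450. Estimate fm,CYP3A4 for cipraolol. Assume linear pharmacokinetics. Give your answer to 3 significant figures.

CL'/CL = 1 / 0.450 = 2.222
4.7·fm + (1 − fm) = 2.222
fm = (2.222 − 1) / (4.7 − 1) = 0.330

0.330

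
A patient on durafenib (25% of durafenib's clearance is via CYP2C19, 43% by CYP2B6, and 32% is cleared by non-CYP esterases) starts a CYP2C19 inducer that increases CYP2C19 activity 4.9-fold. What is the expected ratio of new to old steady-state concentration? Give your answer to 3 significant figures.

0.506

CYP2C19: 0.25 × 4.9 = 1.225
CYP2B6: 0.43 (unchanged)
Other: 0.32 (unchanged)
New clearance relative to baseline: 1.225 + 0.43 + 0.32 = 1.975.
Steady-state concentration is inversely proportional to clearance, so the fold-change is 1 / 1.975 = 0.506.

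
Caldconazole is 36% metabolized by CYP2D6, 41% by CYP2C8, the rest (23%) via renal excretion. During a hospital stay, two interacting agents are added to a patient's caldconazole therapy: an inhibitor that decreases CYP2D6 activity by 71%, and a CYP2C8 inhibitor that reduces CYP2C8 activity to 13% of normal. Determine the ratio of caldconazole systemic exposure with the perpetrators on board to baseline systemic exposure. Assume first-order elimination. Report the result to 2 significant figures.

2.6

The CYP2D6 pathway (36% of clearance) falls to 0.29× activity: 0.36 × 0.29 = 0.1044.
The CYP2C8 pathway (41% of clearance) is reduced to 0.13× activity: 0.41 × 0.13 = 0.0533.
Non-CYP routes (23%) are unchanged.
CL_new/CL_old = 0.1044 + 0.0533 + 0.23 = 0.3877.
Systemic exposure ∝ 1/CL: fold-change = 1 / 0.3877 = 2.6.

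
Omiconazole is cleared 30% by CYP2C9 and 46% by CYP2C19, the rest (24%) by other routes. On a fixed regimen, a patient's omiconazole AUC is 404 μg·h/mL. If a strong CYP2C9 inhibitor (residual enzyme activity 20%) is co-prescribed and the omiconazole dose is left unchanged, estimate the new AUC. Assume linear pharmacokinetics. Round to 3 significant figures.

532 μg·h/mL

CYP2C9: 0.3 × 0.2 = 0.06
CYP2C19: 0.46 (unchanged)
Other: 0.24 (unchanged)
CL_new/CL_old = 0.06 + 0.46 + 0.24 = 0.76.
AUC ∝ 1/CL, so new value = 404 / 0.76 = 532 μg·h/mL.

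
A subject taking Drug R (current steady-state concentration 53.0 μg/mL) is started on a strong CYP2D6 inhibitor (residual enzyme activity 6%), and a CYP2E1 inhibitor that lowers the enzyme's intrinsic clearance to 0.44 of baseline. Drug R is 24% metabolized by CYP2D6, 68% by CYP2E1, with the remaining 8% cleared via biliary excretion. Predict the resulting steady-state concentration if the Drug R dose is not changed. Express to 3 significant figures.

The CYP2D6 pathway (24% of clearance) is reduced to 0.06× activity: 0.24 × 0.06 = 0.0144.
The CYP2E1 pathway (68% of clearance) drops to 0.44× activity: 0.68 × 0.44 = 0.2992.
Non-CYP routes (8%) are unchanged.
CL_new/CL_old = 0.0144 + 0.2992 + 0.08 = 0.3936.
Steady-state concentration ∝ 1/CL: new value = 53.0 / 0.3936 = 135 μg/mL.

135 μg/mL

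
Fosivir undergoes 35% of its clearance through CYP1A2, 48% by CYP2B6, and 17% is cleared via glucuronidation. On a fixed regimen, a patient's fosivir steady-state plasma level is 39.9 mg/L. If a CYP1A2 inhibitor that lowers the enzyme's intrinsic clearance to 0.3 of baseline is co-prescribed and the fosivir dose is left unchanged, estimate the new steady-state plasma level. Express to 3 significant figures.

The CYP1A2 pathway (35% of clearance) drops to 0.3× activity: 0.35 × 0.3 = 0.105.
CYP2B6 (48%) and the residual 17% are unaffected.
Relative clearance = 0.105 + 0.48 + 0.17 = 0.755.
New steady-state plasma level = baseline ÷ relative clearance = 39.9 / 0.755 = 52.8 mg/L.

52.8 mg/L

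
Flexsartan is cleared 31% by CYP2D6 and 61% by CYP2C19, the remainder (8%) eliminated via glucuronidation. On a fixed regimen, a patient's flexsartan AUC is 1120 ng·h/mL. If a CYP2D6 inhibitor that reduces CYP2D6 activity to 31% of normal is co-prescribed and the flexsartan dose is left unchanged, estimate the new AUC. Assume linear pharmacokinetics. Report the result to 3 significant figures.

1.42 × 10³ ng·h/mL

CYP2D6: 0.31 × 0.31 = 0.0961
CYP2C19: 0.61 (unchanged)
Other: 0.08 (unchanged)
New clearance relative to baseline: 0.0961 + 0.61 + 0.08 = 0.7861.
With dosing unchanged, AUC scales as 1/CL: 1120 / 0.7861 = 1.42 × 10³ ng·h/mL.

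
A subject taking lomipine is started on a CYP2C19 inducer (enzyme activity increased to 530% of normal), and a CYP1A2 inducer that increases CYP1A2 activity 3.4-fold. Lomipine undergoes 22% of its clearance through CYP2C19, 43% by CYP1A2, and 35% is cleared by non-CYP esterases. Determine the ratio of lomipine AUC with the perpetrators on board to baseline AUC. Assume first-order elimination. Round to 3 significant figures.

The CYP2C19 pathway (22% of clearance) rises to 5.3× activity: 0.22 × 5.3 = 1.166.
The CYP1A2 pathway (43% of clearance) increases to 3.4× activity: 0.43 × 3.4 = 1.462.
The remaining 35% of clearance is unaffected.
Relative clearance = 1.166 + 1.462 + 0.35 = 2.978.
AUC ∝ 1/CL: fold-change = 1 / 2.978 = 0.336.

0.336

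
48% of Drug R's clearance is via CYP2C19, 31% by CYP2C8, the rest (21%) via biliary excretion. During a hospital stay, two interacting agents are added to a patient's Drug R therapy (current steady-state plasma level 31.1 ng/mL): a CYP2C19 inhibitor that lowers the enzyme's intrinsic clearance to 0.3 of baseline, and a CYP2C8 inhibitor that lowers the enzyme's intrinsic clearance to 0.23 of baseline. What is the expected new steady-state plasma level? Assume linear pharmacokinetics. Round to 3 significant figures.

73.1 ng/mL

The CYP2C19 pathway (48% of clearance) drops to 0.3× activity: 0.48 × 0.3 = 0.144.
The CYP2C8 pathway (31% of clearance) falls to 0.23× activity: 0.31 × 0.23 = 0.0713.
Non-CYP routes (21%) are unchanged.
CL_new/CL_old = 0.144 + 0.0713 + 0.21 = 0.4253.
Dividing the baseline by the relative clearance: 31.1 / 0.4253 = 73.1 ng/mL.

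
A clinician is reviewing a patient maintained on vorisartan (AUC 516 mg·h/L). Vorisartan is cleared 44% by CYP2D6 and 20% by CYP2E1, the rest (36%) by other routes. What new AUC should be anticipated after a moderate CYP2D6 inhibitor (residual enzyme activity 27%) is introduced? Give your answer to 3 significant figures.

760 mg·h/L

CYP2D6: 0.44 × 0.27 = 0.1188
CYP2E1: 0.2 (unchanged)
Other: 0.36 (unchanged)
Relative clearance = 0.1188 + 0.2 + 0.36 = 0.6788.
New AUC = baseline ÷ relative clearance = 516 / 0.6788 = 760 mg·h/L.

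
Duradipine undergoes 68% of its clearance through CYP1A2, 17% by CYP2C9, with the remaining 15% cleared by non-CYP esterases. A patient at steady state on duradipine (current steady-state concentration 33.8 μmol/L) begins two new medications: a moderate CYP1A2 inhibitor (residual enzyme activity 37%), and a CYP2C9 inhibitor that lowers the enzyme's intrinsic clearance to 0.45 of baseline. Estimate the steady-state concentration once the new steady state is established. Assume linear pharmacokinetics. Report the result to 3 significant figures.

The CYP1A2 pathway (68% of clearance) is reduced to 0.37× activity: 0.68 × 0.37 = 0.2516.
The CYP2C9 pathway (17% of clearance) drops to 0.45× activity: 0.17 × 0.45 = 0.0765.
Non-CYP routes (15%) are unchanged.
Relative clearance = 0.2516 + 0.0765 + 0.15 = 0.4781.
Steady-state concentration ∝ 1/CL: new value = 33.8 / 0.4781 = 70.7 μmol/L.

70.7 μmol/L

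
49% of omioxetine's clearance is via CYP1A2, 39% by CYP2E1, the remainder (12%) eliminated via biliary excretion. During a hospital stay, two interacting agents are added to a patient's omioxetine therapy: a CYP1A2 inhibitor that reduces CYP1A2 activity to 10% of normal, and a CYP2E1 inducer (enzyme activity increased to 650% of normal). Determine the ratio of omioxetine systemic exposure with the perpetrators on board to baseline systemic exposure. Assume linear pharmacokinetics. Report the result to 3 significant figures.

CYP1A2: 0.49 × 0.1 = 0.049
CYP2E1: 0.39 × 6.5 = 2.535
Other: 0.12 (unchanged)
CL_new/CL_old = 0.049 + 2.535 + 0.12 = 2.704.
Net systemic exposure ratio = 1 / 2.704 = 0.370.

0.370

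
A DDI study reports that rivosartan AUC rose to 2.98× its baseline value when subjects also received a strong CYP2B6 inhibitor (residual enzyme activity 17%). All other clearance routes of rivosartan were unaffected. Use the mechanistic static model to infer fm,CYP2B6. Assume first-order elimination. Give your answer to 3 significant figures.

0.801

Call the CYP2B6 fraction fm. After the interaction, CL_new/CL_old = fm × 0.17 + (1 − fm).
AUC ratio = 1 / (new CL fraction), so new CL fraction = 1 / 2.98 = 0.3356.
fm × 0.17 + 1 − fm = 0.3356  ⇒  fm × (0.17 − 1) = −0.6644  ⇒  fm = 0.801.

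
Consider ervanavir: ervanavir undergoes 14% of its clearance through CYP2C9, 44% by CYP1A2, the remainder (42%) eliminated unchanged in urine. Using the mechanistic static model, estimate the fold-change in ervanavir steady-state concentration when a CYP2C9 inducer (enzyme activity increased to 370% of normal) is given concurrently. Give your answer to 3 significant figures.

0.726

The CYP2C9 pathway (14% of clearance) is boosted to 3.7× activity: 0.14 × 3.7 = 0.518.
CYP1A2 (44%) and the residual 42% are unaffected.
Relative clearance = 0.518 + 0.44 + 0.42 = 1.378.
Steady-state concentration ratio = CL_old/CL_new = 1 / 1.378 = 0.726.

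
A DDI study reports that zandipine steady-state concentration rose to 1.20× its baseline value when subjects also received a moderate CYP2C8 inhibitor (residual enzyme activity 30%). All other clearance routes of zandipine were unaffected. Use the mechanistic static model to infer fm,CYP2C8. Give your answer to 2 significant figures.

Let x = fm,CYP2C8. Because steady-state concentration ∝ 1/CL, relative clearance fell to 1/1.20 = 0.8333.
Only the CYP2C8 route changed, so 0.8333 = x·0.3 + (1 − x), giving x = 0.24.

0.24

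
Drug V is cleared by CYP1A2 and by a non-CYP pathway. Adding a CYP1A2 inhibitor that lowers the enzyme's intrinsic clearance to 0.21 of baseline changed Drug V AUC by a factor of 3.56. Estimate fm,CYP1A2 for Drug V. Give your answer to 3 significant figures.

Let fm be the CYP1A2 fraction. New clearance relative to baseline = fm × 0.21 + (1 − fm).
AUC ratio = 1 / (new CL fraction), so new CL fraction = 1 / 3.56 = 0.2809.
fm × 0.21 + 1 − fm = 0.2809  ⇒  fm × (0.21 − 1) = −0.7191  ⇒  fm = 0.910.

0.910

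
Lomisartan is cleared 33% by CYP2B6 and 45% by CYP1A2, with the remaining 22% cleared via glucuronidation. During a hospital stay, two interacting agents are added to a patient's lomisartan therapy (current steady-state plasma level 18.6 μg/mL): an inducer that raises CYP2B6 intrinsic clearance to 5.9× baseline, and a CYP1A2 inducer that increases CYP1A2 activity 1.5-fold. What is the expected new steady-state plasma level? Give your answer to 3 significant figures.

CYP2B6: 0.33 × 5.9 = 1.947
CYP1A2: 0.45 × 1.5 = 0.675
Other: 0.22 (unchanged)
New clearance relative to baseline: 1.947 + 0.675 + 0.22 = 2.842.
Steady-state plasma level ∝ 1/CL: new value = 18.6 / 2.842 = 6.54 μg/mL.

6.54 μg/mL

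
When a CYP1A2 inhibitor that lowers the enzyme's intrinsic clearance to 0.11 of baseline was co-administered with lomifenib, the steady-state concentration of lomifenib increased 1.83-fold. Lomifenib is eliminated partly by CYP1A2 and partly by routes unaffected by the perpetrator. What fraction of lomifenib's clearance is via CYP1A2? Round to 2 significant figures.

Let fm be the CYP1A2 fraction. New clearance relative to baseline = fm × 0.11 + (1 − fm).
Steady-state concentration ratio = 1 / (new CL fraction), so new CL fraction = 1 / 1.83 = 0.5464.
fm × 0.11 + 1 − fm = 0.5464  ⇒  fm × (0.11 − 1) = −0.4536  ⇒  fm = 0.51.

0.51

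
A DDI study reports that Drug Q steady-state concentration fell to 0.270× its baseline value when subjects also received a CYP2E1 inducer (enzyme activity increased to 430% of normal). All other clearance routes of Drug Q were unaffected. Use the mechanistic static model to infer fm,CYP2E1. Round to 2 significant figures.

CL'/CL = 1 / 0.270 = 3.704
4.3·fm + (1 − fm) = 3.704
fm = (3.704 − 1) / (4.3 − 1) = 0.82

0.82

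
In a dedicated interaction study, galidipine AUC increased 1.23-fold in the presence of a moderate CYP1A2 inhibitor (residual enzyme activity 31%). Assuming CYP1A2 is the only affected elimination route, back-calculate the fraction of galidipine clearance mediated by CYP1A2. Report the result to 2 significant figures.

0.27

CL'/CL = 1 / 1.23 = 0.813
0.31·fm + (1 − fm) = 0.813
fm = (0.813 − 1) / (0.31 − 1) = 0.27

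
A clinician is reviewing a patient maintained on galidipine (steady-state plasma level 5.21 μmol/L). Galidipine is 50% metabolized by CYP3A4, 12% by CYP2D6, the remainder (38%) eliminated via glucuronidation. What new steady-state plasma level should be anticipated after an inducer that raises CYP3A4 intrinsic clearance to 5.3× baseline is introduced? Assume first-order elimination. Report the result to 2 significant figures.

1.7 μmol/L

The CYP3A4 pathway (50% of clearance) rises to 5.3× activity: 0.5 × 5.3 = 2.65.
CYP2D6 (12%) and the residual 38% are unaffected.
CL_new/CL_old = 2.65 + 0.12 + 0.38 = 3.15.
New steady-state plasma level = baseline ÷ relative clearance = 5.21 / 3.15 = 1.7 μmol/L.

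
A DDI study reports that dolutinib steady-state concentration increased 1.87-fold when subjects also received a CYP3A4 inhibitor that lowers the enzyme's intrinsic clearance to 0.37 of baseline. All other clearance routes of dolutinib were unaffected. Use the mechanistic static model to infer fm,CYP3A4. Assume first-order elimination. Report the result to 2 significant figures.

Call the CYP3A4 fraction fm. After the interaction, CL_new/CL_old = fm × 0.37 + (1 − fm).
Steady-state concentration ratio = 1 / (new CL fraction), so new CL fraction = 1 / 1.87 = 0.5348.
fm × 0.37 + 1 − fm = 0.5348  ⇒  fm × (0.37 − 1) = −0.4652  ⇒  fm = 0.74.

0.74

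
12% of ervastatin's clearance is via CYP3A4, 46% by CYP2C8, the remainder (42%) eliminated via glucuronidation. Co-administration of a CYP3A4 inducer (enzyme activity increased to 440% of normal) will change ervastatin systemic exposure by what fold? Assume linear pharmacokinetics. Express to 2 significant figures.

0.71

The CYP3A4 pathway (12% of clearance) is boosted to 4.4× activity: 0.12 × 4.4 = 0.528.
CYP2C8 (46%) and the residual 42% are unaffected.
CL_new/CL_old = 0.528 + 0.46 + 0.42 = 1.408.
Since systemic exposure ∝ 1/CL, the ratio is 1 / 1.408 = 0.71.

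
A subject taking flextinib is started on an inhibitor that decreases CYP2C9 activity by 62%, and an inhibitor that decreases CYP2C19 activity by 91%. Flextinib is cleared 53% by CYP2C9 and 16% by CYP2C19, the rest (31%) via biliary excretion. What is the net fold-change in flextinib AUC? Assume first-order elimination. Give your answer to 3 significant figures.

1.90

The CYP2C9 pathway (53% of clearance) drops to 0.38× activity: 0.53 × 0.38 = 0.2014.
The CYP2C19 pathway (16% of clearance) drops to 0.09× activity: 0.16 × 0.09 = 0.0144.
The remaining 31% of clearance is unaffected.
New clearance relative to baseline: 0.2014 + 0.0144 + 0.31 = 0.5258.
AUC ∝ 1/CL: fold-change = 1 / 0.5258 = 1.90.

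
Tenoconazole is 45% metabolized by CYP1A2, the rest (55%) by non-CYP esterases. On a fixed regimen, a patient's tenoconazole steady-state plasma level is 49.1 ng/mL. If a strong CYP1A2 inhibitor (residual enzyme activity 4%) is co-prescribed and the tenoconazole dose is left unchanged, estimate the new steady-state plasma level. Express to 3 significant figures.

CYP1A2: 0.45 × 0.04 = 0.018
Other: 0.55 (unchanged)
Relative clearance = 0.018 + 0.55 = 0.568.
With dosing unchanged, steady-state plasma level scales as 1/CL: 49.1 / 0.568 = 86.4 ng/mL.

86.4 ng/mL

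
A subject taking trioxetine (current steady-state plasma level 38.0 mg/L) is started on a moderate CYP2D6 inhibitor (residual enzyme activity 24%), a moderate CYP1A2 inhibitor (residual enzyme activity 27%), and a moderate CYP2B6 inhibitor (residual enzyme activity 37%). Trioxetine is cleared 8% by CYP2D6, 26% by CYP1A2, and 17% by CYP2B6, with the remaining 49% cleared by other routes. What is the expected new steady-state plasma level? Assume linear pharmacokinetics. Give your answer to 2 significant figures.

59 mg/L

CYP2D6: 0.08 × 0.24 = 0.0192
CYP1A2: 0.26 × 0.27 = 0.0702
CYP2B6: 0.17 × 0.37 = 0.0629
Other: 0.49 (unchanged)
CL_new/CL_old = 0.0192 + 0.0702 + 0.0629 + 0.49 = 0.6423.
Steady-state plasma level ∝ 1/CL: new value = 38.0 / 0.6423 = 59 mg/L.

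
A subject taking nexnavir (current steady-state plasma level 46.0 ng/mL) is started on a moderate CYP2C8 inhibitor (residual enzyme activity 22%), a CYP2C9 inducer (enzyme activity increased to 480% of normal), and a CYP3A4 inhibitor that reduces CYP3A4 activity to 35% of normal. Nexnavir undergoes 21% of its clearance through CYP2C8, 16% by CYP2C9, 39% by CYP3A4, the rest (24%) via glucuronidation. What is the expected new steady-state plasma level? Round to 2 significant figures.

CYP2C8: 0.21 × 0.22 = 0.0462
CYP2C9: 0.16 × 4.8 = 0.768
CYP3A4: 0.39 × 0.35 = 0.1365
Other: 0.24 (unchanged)
New clearance relative to baseline: 0.0462 + 0.768 + 0.1365 + 0.24 = 1.1907.
Steady-state plasma level ∝ 1/CL: new value = 46.0 / 1.1907 = 39 ng/mL.

39 ng/mL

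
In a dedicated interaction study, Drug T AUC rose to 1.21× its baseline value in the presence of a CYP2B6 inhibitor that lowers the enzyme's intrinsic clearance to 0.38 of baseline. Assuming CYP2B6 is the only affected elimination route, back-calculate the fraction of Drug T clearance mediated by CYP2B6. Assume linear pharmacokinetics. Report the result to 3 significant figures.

0.280

CL'/CL = 1 / 1.21 = 0.8264
0.38·fm + (1 − fm) = 0.8264
fm = (0.8264 − 1) / (0.38 − 1) = 0.280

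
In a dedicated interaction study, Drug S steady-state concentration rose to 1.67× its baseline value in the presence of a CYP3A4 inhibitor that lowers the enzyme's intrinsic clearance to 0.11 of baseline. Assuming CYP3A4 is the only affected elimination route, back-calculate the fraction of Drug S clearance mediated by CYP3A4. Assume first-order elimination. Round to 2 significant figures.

0.45

CL'/CL = 1 / 1.67 = 0.5988
0.11·fm + (1 − fm) = 0.5988
fm = (0.5988 − 1) / (0.11 − 1) = 0.45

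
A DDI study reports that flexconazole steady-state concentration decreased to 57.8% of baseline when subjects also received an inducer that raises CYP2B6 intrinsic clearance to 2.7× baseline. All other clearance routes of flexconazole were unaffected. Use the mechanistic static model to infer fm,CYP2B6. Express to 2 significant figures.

0.43

CL'/CL = 1 / 0.578 = 1.73
2.7·fm + (1 − fm) = 1.73
fm = (1.73 − 1) / (2.7 − 1) = 0.43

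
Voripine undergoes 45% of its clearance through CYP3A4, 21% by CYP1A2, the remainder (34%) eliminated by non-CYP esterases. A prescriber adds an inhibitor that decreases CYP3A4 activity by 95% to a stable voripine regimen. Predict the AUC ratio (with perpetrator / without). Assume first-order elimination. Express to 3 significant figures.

1.75

The CYP3A4 pathway (45% of clearance) drops to 0.05× activity: 0.45 × 0.05 = 0.0225.
CYP1A2 (21%) and the residual 34% are unaffected.
Relative clearance = 0.0225 + 0.21 + 0.34 = 0.5725.
AUC ratio = CL_old/CL_new = 1 / 0.5725 = 1.75.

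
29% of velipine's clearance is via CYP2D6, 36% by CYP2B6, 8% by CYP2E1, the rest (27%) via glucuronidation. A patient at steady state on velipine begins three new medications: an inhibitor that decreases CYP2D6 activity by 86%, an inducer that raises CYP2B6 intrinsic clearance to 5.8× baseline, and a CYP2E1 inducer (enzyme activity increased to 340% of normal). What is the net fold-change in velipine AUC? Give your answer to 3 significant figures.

CYP2D6: 0.29 × 0.14 = 0.0406
CYP2B6: 0.36 × 5.8 = 2.088
CYP2E1: 0.08 × 3.4 = 0.272
Other: 0.27 (unchanged)
New clearance relative to baseline: 0.0406 + 2.088 + 0.272 + 0.27 = 2.6706.
Net AUC ratio = 1 / 2.6706 = 0.374.

0.374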